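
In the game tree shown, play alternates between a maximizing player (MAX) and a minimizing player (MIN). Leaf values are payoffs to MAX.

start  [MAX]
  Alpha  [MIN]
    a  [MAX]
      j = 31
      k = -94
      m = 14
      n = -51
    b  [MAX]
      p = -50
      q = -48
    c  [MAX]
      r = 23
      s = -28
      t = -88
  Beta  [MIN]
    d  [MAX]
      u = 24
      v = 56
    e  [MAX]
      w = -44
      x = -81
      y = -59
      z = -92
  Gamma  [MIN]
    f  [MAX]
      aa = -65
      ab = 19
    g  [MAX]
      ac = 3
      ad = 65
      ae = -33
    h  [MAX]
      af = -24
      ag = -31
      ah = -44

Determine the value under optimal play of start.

-24

a (MAX): max(31, -94, 14, -51) = 31
b (MAX): max(-50, -48) = -48
c (MAX): max(23, -28, -88) = 23
Alpha (MIN): min(31, -48, 23) = -48
d (MAX): max(24, 56) = 56
e (MAX): max(-44, -81, -59, -92) = -44
Beta (MIN): min(56, -44) = -44
f (MAX): max(-65, 19) = 19
g (MAX): max(3, 65, -33) = 65
h (MAX): max(-24, -31, -44) = -24
Gamma (MIN): min(19, 65, -24) = -24
start (MAX): max(-48, -44, -24) = -24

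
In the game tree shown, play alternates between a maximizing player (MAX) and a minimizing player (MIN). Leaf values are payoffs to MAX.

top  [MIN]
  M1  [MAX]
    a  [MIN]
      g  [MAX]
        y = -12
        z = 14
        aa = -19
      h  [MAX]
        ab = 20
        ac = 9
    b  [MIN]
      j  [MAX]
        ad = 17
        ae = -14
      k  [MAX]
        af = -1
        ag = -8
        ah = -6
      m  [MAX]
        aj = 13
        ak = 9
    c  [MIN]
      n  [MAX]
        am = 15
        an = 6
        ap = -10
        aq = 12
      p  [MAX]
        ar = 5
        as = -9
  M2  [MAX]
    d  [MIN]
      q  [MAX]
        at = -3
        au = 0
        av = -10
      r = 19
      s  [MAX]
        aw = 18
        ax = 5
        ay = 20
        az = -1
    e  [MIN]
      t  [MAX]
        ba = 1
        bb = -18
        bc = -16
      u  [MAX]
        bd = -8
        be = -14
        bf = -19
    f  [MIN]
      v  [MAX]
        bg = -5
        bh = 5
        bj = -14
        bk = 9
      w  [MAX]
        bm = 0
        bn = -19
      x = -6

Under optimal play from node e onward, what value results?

t (MAX): max(1, -18, -16) = 1
u (MAX): max(-8, -14, -19) = -8
e (MIN): min(1, -8) = -8

-8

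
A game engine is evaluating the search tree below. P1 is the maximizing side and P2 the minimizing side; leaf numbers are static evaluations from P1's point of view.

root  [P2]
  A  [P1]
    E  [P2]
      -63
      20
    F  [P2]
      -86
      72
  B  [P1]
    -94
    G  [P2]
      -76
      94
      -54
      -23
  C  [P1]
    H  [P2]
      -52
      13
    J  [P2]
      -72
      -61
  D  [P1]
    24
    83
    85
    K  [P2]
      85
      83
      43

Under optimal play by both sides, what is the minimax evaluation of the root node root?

E (P2): min(-63, 20) = -63
F (P2): min(-86, 72) = -86
A (P1): max(-63, -86) = -63
G (P2): min(-76, 94, -54, -23) = -76
B (P1): max(-94, -76) = -76
H (P2): min(-52, 13) = -52
J (P2): min(-72, -61) = -72
C (P1): max(-52, -72) = -52
K (P2): min(85, 83, 43) = 43
D (P1): max(24, 83, 85, 43) = 85
root (P2): min(-63, -76, -52, 85) = -76

-76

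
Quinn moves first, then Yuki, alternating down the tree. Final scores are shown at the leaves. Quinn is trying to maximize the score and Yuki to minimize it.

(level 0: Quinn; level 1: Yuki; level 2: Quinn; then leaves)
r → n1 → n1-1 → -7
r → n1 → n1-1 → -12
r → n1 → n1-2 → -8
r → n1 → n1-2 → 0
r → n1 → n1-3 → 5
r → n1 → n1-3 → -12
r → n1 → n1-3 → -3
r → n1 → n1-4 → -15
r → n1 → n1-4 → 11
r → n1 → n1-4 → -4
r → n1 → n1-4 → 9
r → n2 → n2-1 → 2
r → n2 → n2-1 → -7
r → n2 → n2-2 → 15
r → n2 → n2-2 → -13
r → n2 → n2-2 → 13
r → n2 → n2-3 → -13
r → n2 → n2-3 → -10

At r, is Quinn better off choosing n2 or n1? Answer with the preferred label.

n2-1 (Quinn): max(2, -7) = 2
n2-2 (Quinn): max(15, -13, 13) = 15
n2-3 (Quinn): max(-13, -10) = -10
n2 (Yuki): min(2, 15, -10) = -10
n1-1 (Quinn): max(-7, -12) = -7
n1-2 (Quinn): max(-8, 0) = 0
n1-3 (Quinn): max(5, -12, -3) = 5
n1-4 (Quinn): max(-15, 11, -4, 9) = 11
n1 (Yuki): min(-7, 0, 5, 11) = -7
Quinn prefers the higher value; n2=-10, n1=-7. n1 is better since -7 > -10.

n1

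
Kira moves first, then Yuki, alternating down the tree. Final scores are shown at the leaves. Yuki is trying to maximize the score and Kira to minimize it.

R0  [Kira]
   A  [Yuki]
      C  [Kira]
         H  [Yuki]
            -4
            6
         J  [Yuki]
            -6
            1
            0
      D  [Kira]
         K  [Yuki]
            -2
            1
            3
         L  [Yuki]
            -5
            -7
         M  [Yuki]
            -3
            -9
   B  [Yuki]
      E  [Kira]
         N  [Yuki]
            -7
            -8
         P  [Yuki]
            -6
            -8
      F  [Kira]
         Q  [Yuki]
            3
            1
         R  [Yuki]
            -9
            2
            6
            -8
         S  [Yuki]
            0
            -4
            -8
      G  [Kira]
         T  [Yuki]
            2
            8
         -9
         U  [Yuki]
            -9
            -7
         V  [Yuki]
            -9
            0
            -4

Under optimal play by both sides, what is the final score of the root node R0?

0

H (Yuki): max(-4, 6) = 6
J (Yuki): max(-6, 1, 0) = 1
C (Kira): min(6, 1) = 1
K (Yuki): max(-2, 1, 3) = 3
L (Yuki): max(-5, -7) = -5
M (Yuki): max(-3, -9) = -3
D (Kira): min(3, -5, -3) = -5
A (Yuki): max(1, -5) = 1
N (Yuki): max(-7, -8) = -7
P (Yuki): max(-6, -8) = -6
E (Kira): min(-7, -6) = -7
Q (Yuki): max(3, 1) = 3
R (Yuki): max(-9, 2, 6, -8) = 6
S (Yuki): max(0, -4, -8) = 0
F (Kira): min(3, 6, 0) = 0
T (Yuki): max(2, 8) = 8
U (Yuki): max(-9, -7) = -7
V (Yuki): max(-9, 0, -4) = 0
G (Kira): min(8, -9, -7, 0) = -9
B (Yuki): max(-7, 0, -9) = 0
R0 (Kira): min(1, 0) = 0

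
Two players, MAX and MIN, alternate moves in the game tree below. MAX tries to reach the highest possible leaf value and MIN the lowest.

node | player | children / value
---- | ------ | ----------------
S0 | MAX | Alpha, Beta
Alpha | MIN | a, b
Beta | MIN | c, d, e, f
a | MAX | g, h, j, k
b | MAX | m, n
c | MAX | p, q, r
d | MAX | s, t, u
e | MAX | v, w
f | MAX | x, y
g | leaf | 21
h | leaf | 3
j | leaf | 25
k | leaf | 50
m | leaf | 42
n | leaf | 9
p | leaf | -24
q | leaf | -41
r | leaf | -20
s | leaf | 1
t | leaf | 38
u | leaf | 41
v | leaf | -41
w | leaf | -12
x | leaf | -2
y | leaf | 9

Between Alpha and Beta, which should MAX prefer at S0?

a (MAX): max(21, 3, 25, 50) = 50
b (MAX): max(42, 9) = 42
Alpha (MIN): min(50, 42) = 42
c (MAX): max(-24, -41, -20) = -20
d (MAX): max(1, 38, 41) = 41
e (MAX): max(-41, -12) = -12
f (MAX): max(-2, 9) = 9
Beta (MIN): min(-20, 41, -12, 9) = -20
MAX prefers the higher value; Alpha=42, Beta=-20. Alpha is better since 42 > -20.

Alpha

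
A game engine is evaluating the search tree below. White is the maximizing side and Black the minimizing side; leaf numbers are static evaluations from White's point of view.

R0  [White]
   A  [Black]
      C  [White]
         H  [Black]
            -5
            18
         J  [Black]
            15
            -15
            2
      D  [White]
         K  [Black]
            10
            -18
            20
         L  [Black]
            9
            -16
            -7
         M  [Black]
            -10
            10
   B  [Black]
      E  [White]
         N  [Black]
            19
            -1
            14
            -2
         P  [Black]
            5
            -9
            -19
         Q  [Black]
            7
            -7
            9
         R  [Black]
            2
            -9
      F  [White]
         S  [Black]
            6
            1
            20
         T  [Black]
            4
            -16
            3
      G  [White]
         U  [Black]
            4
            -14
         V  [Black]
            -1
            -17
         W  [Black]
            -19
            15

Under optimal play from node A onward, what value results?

-10

H (Black): min(-5, 18) = -5
J (Black): min(15, -15, 2) = -15
C (White): max(-5, -15) = -5
K (Black): min(10, -18, 20) = -18
L (Black): min(9, -16, -7) = -16
M (Black): min(-10, 10) = -10
D (White): max(-18, -16, -10) = -10
A (Black): min(-5, -10) = -10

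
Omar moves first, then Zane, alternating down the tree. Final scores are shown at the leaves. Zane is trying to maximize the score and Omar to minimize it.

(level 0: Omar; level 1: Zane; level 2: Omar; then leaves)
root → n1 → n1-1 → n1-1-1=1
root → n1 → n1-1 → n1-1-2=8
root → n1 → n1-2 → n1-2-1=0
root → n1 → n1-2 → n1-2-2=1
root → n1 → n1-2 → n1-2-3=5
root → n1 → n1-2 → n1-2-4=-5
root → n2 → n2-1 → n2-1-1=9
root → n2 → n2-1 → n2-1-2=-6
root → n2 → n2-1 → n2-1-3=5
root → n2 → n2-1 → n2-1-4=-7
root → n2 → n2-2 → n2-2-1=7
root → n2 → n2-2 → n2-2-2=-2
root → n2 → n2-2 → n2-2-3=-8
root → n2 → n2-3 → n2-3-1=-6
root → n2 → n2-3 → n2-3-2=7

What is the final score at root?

n1-1 (Omar): min(1, 8) = 1
n1-2 (Omar): min(0, 1, 5, -5) = -5
n1 (Zane): max(1, -5) = 1
n2-1 (Omar): min(9, -6, 5, -7) = -7
n2-2 (Omar): min(7, -2, -8) = -8
n2-3 (Omar): min(-6, 7) = -6
n2 (Zane): max(-7, -8, -6) = -6
root (Omar): min(1, -6) = -6

-6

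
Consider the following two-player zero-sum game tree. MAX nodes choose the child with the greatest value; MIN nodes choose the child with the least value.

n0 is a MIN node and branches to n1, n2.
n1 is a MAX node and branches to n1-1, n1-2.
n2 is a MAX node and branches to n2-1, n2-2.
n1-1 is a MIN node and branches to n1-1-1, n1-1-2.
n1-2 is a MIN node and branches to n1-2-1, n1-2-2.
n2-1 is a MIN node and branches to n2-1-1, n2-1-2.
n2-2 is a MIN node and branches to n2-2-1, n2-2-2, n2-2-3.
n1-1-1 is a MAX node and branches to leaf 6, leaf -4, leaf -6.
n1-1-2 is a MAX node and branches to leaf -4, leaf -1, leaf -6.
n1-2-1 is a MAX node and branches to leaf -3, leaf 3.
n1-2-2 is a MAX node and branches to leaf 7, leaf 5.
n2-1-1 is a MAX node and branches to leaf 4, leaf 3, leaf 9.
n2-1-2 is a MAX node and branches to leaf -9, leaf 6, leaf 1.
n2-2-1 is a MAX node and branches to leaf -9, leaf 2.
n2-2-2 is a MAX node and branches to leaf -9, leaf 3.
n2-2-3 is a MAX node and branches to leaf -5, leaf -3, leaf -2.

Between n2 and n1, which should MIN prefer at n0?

n1

n2-1-1 (MAX): max(4, 3, 9) = 9
n2-1-2 (MAX): max(-9, 6, 1) = 6
n2-1 (MIN): min(9, 6) = 6
n2-2-1 (MAX): max(-9, 2) = 2
n2-2-2 (MAX): max(-9, 3) = 3
n2-2-3 (MAX): max(-5, -3, -2) = -2
n2-2 (MIN): min(2, 3, -2) = -2
n2 (MAX): max(6, -2) = 6
n1-1-1 (MAX): max(6, -4, -6) = 6
n1-1-2 (MAX): max(-4, -1, -6) = -1
n1-1 (MIN): min(6, -1) = -1
n1-2-1 (MAX): max(-3, 3) = 3
n1-2-2 (MAX): max(7, 5) = 7
n1-2 (MIN): min(3, 7) = 3
n1 (MAX): max(-1, 3) = 3
MIN prefers the lower value; n2=6, n1=3. n1 is better since 3 < 6.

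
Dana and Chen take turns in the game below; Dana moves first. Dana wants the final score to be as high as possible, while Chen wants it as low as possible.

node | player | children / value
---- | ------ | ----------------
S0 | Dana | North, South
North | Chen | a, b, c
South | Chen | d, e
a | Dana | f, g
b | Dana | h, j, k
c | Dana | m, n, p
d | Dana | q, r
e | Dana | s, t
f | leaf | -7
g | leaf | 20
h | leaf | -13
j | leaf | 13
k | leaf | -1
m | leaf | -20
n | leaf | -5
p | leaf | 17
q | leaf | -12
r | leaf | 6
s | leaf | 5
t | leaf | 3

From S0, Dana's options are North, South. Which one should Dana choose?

a (Dana): max(-7, 20) = 20
b (Dana): max(-13, 13, -1) = 13
c (Dana): max(-20, -5, 17) = 17
North (Chen): min(20, 13, 17) = 13
d (Dana): max(-12, 6) = 6
e (Dana): max(5, 3) = 5
South (Chen): min(6, 5) = 5
S0 (Dana): max(13, 5) = 13
Dana at S0 wants the highest of {North=13, South=5}, so chooses North.

North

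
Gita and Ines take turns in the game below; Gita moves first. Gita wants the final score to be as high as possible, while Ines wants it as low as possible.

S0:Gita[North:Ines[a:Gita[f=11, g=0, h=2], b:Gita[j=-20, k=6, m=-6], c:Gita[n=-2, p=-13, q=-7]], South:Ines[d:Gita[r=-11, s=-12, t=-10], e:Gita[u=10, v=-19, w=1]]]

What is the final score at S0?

-2

a (Gita): max(11, 0, 2) = 11
b (Gita): max(-20, 6, -6) = 6
c (Gita): max(-2, -13, -7) = -2
North (Ines): min(11, 6, -2) = -2
d (Gita): max(-11, -12, -10) = -10
e (Gita): max(10, -19, 1) = 10
South (Ines): min(-10, 10) = -10
S0 (Gita): max(-2, -10) = -2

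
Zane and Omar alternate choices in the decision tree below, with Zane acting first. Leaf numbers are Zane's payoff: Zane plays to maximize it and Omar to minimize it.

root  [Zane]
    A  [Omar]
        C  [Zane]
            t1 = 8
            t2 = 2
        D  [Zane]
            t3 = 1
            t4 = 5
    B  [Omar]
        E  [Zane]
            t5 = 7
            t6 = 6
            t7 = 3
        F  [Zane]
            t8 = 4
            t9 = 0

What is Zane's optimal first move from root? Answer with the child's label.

A

C (Zane): max(8, 2) = 8
D (Zane): max(1, 5) = 5
A (Omar): min(8, 5) = 5
E (Zane): max(7, 6, 3) = 7
F (Zane): max(4, 0) = 4
B (Omar): min(7, 4) = 4
root (Zane): max(5, 4) = 5
Zane at root wants the highest of {A=5, B=4}, so chooses A.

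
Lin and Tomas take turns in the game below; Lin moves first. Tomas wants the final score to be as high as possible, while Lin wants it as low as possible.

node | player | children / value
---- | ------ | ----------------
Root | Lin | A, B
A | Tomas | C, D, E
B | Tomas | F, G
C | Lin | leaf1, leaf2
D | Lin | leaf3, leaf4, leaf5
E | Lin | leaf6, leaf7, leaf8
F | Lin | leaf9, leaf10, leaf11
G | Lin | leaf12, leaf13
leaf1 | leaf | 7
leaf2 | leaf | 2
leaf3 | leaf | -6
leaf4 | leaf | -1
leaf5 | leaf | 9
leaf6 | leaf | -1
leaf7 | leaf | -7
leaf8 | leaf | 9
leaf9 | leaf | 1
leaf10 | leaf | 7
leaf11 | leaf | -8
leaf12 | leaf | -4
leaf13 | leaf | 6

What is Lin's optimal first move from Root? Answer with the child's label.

C (Lin): min(7, 2) = 2
D (Lin): min(-6, -1, 9) = -6
E (Lin): min(-1, -7, 9) = -7
A (Tomas): max(2, -6, -7) = 2
F (Lin): min(1, 7, -8) = -8
G (Lin): min(-4, 6) = -4
B (Tomas): max(-8, -4) = -4
Root (Lin): min(2, -4) = -4
Lin at Root wants the lowest of {A=2, B=-4}, so chooses B.

B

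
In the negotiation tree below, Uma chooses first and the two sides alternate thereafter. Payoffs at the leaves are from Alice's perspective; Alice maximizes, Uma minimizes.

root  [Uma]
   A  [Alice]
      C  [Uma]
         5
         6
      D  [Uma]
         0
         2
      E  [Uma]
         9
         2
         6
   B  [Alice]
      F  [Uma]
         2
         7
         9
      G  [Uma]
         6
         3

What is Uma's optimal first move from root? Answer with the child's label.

C (Uma): min(5, 6) = 5
D (Uma): min(0, 2) = 0
E (Uma): min(9, 2, 6) = 2
A (Alice): max(5, 0, 2) = 5
F (Uma): min(2, 7, 9) = 2
G (Uma): min(6, 3) = 3
B (Alice): max(2, 3) = 3
root (Uma): min(5, 3) = 3
Uma at root wants the lowest of {A=5, B=3}, so chooses B.

B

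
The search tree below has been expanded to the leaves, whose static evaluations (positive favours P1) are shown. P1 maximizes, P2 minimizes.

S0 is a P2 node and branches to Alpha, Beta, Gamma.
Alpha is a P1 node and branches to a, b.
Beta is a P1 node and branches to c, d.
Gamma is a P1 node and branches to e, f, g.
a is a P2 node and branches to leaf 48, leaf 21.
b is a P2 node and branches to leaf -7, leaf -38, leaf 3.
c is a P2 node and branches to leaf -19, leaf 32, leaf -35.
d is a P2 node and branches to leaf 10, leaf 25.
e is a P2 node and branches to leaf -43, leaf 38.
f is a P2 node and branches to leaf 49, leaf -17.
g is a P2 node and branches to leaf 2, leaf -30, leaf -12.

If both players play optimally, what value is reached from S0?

a (P2): min(48, 21) = 21
b (P2): min(-7, -38, 3) = -38
Alpha (P1): max(21, -38) = 21
c (P2): min(-19, 32, -35) = -35
d (P2): min(10, 25) = 10
Beta (P1): max(-35, 10) = 10
e (P2): min(-43, 38) = -43
f (P2): min(49, -17) = -17
g (P2): min(2, -30, -12) = -30
Gamma (P1): max(-43, -17, -30) = -17
S0 (P2): min(21, 10, -17) = -17

-17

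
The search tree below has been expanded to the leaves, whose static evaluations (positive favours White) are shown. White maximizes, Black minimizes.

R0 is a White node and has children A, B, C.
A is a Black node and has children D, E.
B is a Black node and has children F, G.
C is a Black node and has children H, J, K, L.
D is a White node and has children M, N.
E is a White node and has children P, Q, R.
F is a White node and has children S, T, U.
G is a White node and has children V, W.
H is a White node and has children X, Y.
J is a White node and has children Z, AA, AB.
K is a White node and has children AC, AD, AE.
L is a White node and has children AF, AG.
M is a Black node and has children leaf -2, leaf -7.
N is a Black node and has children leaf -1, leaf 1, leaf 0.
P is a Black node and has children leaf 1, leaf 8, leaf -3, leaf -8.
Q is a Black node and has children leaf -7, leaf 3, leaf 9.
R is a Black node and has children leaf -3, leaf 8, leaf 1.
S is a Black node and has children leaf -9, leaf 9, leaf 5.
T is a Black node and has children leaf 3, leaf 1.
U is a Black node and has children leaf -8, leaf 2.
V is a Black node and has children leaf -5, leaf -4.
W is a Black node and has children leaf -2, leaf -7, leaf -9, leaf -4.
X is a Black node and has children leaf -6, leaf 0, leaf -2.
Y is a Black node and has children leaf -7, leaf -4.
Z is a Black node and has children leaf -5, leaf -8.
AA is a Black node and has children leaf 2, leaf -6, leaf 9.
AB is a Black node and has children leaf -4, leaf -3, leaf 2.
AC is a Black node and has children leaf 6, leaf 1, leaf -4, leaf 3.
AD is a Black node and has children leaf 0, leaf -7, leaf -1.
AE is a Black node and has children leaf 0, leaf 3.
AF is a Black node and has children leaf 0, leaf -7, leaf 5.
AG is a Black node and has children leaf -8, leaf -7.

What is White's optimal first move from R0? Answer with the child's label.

M (Black): min(-2, -7) = -7
N (Black): min(-1, 1, 0) = -1
D (White): max(-7, -1) = -1
P (Black): min(1, 8, -3, -8) = -8
Q (Black): min(-7, 3, 9) = -7
R (Black): min(-3, 8, 1) = -3
E (White): max(-8, -7, -3) = -3
A (Black): min(-1, -3) = -3
S (Black): min(-9, 9, 5) = -9
T (Black): min(3, 1) = 1
U (Black): min(-8, 2) = -8
F (White): max(-9, 1, -8) = 1
V (Black): min(-5, -4) = -5
W (Black): min(-2, -7, -9, -4) = -9
G (White): max(-5, -9) = -5
B (Black): min(1, -5) = -5
X (Black): min(-6, 0, -2) = -6
Y (Black): min(-7, -4) = -7
H (White): max(-6, -7) = -6
Z (Black): min(-5, -8) = -8
AA (Black): min(2, -6, 9) = -6
AB (Black): min(-4, -3, 2) = -4
J (White): max(-8, -6, -4) = -4
AC (Black): min(6, 1, -4, 3) = -4
AD (Black): min(0, -7, -1) = -7
AE (Black): min(0, 3) = 0
K (White): max(-4, -7, 0) = 0
AF (Black): min(0, -7, 5) = -7
AG (Black): min(-8, -7) = -8
L (White): max(-7, -8) = -7
C (Black): min(-6, -4, 0, -7) = -7
R0 (White): max(-3, -5, -7) = -3
White at R0 wants the highest of {A=-3, B=-5, C=-7}, so chooses A.

A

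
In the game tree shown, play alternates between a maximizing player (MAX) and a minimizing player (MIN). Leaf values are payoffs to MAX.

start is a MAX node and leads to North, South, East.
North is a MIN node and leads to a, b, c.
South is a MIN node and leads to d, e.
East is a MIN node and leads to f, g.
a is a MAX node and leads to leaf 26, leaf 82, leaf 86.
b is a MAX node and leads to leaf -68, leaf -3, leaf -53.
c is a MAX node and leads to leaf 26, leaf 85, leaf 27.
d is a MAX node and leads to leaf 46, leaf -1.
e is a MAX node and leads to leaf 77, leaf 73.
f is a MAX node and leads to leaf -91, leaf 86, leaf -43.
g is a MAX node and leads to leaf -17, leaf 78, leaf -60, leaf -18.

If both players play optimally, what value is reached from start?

a (MAX): max(26, 82, 86) = 86
b (MAX): max(-68, -3, -53) = -3
c (MAX): max(26, 85, 27) = 85
North (MIN): min(86, -3, 85) = -3
d (MAX): max(46, -1) = 46
e (MAX): max(77, 73) = 77
South (MIN): min(46, 77) = 46
f (MAX): max(-91, 86, -43) = 86
g (MAX): max(-17, 78, -60, -18) = 78
East (MIN): min(86, 78) = 78
start (MAX): max(-3, 46, 78) = 78

78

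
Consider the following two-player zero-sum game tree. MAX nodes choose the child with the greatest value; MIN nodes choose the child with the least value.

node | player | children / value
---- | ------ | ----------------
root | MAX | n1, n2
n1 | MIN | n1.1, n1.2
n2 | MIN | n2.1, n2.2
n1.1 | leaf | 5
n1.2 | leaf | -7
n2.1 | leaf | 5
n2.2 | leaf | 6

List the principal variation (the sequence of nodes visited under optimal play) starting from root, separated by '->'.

n1 (MIN): min(5, -7) = -7
n2 (MIN): min(5, 6) = 5
root (MAX): max(-7, 5) = 5
At root, MAX picks n2 (highest: 5).
At n2, MIN picks n2.1 (lowest: 5).
Terminal value 5.

root -> n2 -> n2.1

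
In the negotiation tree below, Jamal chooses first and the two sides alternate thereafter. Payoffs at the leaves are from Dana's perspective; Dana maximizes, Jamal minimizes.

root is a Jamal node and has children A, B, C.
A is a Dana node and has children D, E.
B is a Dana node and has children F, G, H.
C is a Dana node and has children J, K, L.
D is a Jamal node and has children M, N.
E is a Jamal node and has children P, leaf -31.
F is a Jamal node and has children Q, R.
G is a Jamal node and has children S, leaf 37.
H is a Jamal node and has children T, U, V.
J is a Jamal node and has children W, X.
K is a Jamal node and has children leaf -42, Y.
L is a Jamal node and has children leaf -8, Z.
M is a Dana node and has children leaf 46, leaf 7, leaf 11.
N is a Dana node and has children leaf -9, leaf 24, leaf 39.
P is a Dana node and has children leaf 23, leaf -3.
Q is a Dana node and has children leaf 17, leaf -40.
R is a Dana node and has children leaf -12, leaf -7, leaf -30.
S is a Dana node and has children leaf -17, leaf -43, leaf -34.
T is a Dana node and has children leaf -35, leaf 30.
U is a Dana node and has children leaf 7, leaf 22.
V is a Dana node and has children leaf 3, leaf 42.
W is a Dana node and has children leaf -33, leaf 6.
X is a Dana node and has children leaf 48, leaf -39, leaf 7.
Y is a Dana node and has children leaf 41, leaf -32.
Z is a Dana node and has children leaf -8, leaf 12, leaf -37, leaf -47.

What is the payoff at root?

M (Dana): max(46, 7, 11) = 46
N (Dana): max(-9, 24, 39) = 39
D (Jamal): min(46, 39) = 39
P (Dana): max(23, -3) = 23
E (Jamal): min(23, -31) = -31
A (Dana): max(39, -31) = 39
Q (Dana): max(17, -40) = 17
R (Dana): max(-12, -7, -30) = -7
F (Jamal): min(17, -7) = -7
S (Dana): max(-17, -43, -34) = -17
G (Jamal): min(-17, 37) = -17
T (Dana): max(-35, 30) = 30
U (Dana): max(7, 22) = 22
V (Dana): max(3, 42) = 42
H (Jamal): min(30, 22, 42) = 22
B (Dana): max(-7, -17, 22) = 22
W (Dana): max(-33, 6) = 6
X (Dana): max(48, -39, 7) = 48
J (Jamal): min(6, 48) = 6
Y (Dana): max(41, -32) = 41
K (Jamal): min(-42, 41) = -42
Z (Dana): max(-8, 12, -37, -47) = 12
L (Jamal): min(-8, 12) = -8
C (Dana): max(6, -42, -8) = 6
root (Jamal): min(39, 22, 6) = 6

6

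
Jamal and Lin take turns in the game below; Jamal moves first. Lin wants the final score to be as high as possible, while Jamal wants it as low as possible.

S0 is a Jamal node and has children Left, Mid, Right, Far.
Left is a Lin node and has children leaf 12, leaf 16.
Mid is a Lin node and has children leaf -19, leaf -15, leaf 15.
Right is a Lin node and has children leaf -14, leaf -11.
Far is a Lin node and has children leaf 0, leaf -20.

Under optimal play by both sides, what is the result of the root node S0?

-11

Left (Lin): max(12, 16) = 16
Mid (Lin): max(-19, -15, 15) = 15
Right (Lin): max(-14, -11) = -11
Far (Lin): max(0, -20) = 0
S0 (Jamal): min(16, 15, -11, 0) = -11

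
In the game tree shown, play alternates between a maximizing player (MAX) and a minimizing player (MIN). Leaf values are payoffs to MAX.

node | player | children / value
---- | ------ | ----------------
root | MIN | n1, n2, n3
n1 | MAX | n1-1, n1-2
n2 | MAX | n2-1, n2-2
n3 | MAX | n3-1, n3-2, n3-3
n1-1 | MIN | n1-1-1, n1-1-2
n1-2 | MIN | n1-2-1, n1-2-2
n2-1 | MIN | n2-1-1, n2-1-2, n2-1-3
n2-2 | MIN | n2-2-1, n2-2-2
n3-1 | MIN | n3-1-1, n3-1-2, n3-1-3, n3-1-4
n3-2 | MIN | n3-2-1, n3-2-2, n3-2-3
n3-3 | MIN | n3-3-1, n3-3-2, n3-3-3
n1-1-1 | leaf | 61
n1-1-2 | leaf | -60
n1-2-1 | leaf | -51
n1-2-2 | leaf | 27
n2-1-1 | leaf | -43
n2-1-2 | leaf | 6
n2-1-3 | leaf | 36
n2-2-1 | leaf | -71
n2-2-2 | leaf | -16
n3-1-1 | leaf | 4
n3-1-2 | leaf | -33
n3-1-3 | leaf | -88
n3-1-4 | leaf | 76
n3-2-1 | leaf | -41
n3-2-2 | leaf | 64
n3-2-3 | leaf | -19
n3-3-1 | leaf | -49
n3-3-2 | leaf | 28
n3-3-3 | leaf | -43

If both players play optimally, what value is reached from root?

n1-1 (MIN): min(61, -60) = -60
n1-2 (MIN): min(-51, 27) = -51
n1 (MAX): max(-60, -51) = -51
n2-1 (MIN): min(-43, 6, 36) = -43
n2-2 (MIN): min(-71, -16) = -71
n2 (MAX): max(-43, -71) = -43
n3-1 (MIN): min(4, -33, -88, 76) = -88
n3-2 (MIN): min(-41, 64, -19) = -41
n3-3 (MIN): min(-49, 28, -43) = -49
n3 (MAX): max(-88, -41, -49) = -41
root (MIN): min(-51, -43, -41) = -51

-51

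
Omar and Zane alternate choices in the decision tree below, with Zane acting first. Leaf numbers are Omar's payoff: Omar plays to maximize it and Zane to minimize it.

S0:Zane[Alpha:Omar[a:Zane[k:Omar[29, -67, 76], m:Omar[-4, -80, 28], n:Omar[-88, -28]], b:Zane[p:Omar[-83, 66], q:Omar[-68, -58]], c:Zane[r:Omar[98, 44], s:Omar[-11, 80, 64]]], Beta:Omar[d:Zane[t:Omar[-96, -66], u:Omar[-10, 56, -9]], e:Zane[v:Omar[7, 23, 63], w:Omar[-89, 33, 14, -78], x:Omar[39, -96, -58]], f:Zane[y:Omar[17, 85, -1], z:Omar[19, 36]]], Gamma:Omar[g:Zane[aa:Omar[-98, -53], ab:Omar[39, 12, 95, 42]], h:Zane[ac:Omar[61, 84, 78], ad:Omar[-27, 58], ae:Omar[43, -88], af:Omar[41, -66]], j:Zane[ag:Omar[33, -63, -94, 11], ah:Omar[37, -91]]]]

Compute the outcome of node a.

-28

k (Omar): max(29, -67, 76) = 76
m (Omar): max(-4, -80, 28) = 28
n (Omar): max(-88, -28) = -28
a (Zane): min(76, 28, -28) = -28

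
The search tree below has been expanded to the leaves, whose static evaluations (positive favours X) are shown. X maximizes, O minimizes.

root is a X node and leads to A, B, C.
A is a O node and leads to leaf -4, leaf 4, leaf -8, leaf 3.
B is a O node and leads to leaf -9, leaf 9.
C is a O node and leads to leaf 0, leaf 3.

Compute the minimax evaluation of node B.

-9

B (O): min(-9, 9) = -9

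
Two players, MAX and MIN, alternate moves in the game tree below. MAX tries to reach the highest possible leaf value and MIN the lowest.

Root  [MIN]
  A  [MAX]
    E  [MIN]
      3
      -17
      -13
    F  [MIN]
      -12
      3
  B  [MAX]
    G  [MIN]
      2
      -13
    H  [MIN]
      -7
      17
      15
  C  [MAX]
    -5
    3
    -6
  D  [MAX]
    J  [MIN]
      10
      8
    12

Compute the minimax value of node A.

E (MIN): min(3, -17, -13) = -17
F (MIN): min(-12, 3) = -12
A (MAX): max(-17, -12) = -12

-12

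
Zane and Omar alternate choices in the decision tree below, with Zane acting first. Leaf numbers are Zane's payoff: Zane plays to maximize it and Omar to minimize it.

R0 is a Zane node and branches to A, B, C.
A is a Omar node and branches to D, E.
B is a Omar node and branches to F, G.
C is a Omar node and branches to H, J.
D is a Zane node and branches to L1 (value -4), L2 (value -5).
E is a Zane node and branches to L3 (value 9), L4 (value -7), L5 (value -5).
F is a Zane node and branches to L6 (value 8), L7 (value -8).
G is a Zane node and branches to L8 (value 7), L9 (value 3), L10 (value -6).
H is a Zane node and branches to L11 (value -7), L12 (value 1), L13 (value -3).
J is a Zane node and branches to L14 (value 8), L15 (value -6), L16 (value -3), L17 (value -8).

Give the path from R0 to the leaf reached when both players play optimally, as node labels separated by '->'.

D (Zane): max(-4, -5) = -4
E (Zane): max(9, -7, -5) = 9
A (Omar): min(-4, 9) = -4
F (Zane): max(8, -8) = 8
G (Zane): max(7, 3, -6) = 7
B (Omar): min(8, 7) = 7
H (Zane): max(-7, 1, -3) = 1
J (Zane): max(8, -6, -3, -8) = 8
C (Omar): min(1, 8) = 1
R0 (Zane): max(-4, 7, 1) = 7
At R0, Zane picks B (highest: 7).
At B, Omar picks G (lowest: 7).
At G, Zane picks L8 (highest: 7).
Terminal value 7.

R0 -> B -> G -> L8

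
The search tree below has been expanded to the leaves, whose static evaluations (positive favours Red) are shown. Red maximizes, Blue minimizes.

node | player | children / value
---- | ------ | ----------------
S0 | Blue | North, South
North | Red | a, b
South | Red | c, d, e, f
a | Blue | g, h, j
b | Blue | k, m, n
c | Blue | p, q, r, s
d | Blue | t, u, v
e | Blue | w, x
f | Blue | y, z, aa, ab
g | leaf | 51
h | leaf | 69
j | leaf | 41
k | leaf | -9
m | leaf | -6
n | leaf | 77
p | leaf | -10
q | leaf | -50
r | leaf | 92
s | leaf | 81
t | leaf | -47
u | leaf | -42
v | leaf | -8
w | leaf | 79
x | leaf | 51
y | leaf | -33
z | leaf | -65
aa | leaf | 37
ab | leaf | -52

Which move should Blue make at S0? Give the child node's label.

North

a (Blue): min(51, 69, 41) = 41
b (Blue): min(-9, -6, 77) = -9
North (Red): max(41, -9) = 41
c (Blue): min(-10, -50, 92, 81) = -50
d (Blue): min(-47, -42, -8) = -47
e (Blue): min(79, 51) = 51
f (Blue): min(-33, -65, 37, -52) = -65
South (Red): max(-50, -47, 51, -65) = 51
S0 (Blue): min(41, 51) = 41
Blue at S0 wants the lowest of {North=41, South=51}, so chooses North.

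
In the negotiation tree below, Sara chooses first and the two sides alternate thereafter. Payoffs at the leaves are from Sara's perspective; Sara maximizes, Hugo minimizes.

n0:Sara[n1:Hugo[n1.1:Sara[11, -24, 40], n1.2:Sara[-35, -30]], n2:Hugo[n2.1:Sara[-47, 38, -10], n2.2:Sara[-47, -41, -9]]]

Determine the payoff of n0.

-9

n1.1 (Sara): max(11, -24, 40) = 40
n1.2 (Sara): max(-35, -30) = -30
n1 (Hugo): min(40, -30) = -30
n2.1 (Sara): max(-47, 38, -10) = 38
n2.2 (Sara): max(-47, -41, -9) = -9
n2 (Hugo): min(38, -9) = -9
n0 (Sara): max(-30, -9) = -9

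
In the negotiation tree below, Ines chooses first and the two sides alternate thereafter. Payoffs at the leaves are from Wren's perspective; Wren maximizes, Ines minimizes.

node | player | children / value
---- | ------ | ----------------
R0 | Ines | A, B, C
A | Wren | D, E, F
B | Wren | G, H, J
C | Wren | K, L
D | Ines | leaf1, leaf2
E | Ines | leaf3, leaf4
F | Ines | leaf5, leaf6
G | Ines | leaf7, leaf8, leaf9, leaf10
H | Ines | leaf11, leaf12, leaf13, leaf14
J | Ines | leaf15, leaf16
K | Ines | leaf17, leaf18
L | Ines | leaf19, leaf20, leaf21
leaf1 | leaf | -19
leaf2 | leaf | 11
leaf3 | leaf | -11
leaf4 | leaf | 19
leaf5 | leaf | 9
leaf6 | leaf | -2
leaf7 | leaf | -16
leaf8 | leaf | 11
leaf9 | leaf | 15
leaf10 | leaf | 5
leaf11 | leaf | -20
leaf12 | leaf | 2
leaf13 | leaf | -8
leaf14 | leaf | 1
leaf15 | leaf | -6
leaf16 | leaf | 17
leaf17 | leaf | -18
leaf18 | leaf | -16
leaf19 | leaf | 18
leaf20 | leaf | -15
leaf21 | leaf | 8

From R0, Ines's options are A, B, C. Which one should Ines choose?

D (Ines): min(-19, 11) = -19
E (Ines): min(-11, 19) = -11
F (Ines): min(9, -2) = -2
A (Wren): max(-19, -11, -2) = -2
G (Ines): min(-16, 11, 15, 5) = -16
H (Ines): min(-20, 2, -8, 1) = -20
J (Ines): min(-6, 17) = -6
B (Wren): max(-16, -20, -6) = -6
K (Ines): min(-18, -16) = -18
L (Ines): min(18, -15, 8) = -15
C (Wren): max(-18, -15) = -15
R0 (Ines): min(-2, -6, -15) = -15
Ines at R0 wants the lowest of {A=-2, B=-6, C=-15}, so chooses C.

C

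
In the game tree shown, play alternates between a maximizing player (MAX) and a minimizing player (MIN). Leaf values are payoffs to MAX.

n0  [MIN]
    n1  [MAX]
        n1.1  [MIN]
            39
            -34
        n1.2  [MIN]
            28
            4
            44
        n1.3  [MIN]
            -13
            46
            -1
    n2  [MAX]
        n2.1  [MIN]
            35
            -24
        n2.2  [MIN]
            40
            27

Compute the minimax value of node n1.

4

n1.1 (MIN): min(39, -34) = -34
n1.2 (MIN): min(28, 4, 44) = 4
n1.3 (MIN): min(-13, 46, -1) = -13
n1 (MAX): max(-34, 4, -13) = 4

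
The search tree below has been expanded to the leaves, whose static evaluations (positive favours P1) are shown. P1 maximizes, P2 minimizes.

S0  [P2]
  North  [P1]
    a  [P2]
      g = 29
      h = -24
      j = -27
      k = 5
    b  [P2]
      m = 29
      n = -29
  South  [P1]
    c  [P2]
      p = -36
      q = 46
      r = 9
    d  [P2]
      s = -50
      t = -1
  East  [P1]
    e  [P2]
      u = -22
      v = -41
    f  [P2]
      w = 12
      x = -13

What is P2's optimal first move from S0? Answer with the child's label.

South

a (P2): min(29, -24, -27, 5) = -27
b (P2): min(29, -29) = -29
North (P1): max(-27, -29) = -27
c (P2): min(-36, 46, 9) = -36
d (P2): min(-50, -1) = -50
South (P1): max(-36, -50) = -36
e (P2): min(-22, -41) = -41
f (P2): min(12, -13) = -13
East (P1): max(-41, -13) = -13
S0 (P2): min(-27, -36, -13) = -36
P2 at S0 wants the lowest of {North=-27, South=-36, East=-13}, so chooses South.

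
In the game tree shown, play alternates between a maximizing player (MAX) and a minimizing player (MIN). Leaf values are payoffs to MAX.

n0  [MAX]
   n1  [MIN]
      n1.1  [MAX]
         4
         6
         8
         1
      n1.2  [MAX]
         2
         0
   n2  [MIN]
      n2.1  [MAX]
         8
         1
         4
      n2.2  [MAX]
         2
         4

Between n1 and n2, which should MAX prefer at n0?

n2

n1.1 (MAX): max(4, 6, 8, 1) = 8
n1.2 (MAX): max(2, 0) = 2
n1 (MIN): min(8, 2) = 2
n2.1 (MAX): max(8, 1, 4) = 8
n2.2 (MAX): max(2, 4) = 4
n2 (MIN): min(8, 4) = 4
MAX prefers the higher value; n1=2, n2=4. n2 is better since 4 > 2.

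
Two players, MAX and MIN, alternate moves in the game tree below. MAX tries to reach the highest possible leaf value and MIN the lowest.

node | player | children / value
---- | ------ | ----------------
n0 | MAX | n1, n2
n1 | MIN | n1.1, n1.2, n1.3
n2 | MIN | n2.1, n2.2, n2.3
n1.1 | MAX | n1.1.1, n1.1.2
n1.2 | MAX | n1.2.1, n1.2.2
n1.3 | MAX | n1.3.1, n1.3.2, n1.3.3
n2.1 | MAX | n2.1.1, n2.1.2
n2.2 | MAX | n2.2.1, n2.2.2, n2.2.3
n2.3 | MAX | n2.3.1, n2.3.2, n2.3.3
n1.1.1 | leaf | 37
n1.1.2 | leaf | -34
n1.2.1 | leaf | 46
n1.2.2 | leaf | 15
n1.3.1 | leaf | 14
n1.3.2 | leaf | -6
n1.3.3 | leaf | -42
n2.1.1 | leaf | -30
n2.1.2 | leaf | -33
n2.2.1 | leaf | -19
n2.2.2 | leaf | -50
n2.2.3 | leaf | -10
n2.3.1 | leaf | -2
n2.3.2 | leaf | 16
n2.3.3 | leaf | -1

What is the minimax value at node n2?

-30

n2.1 (MAX): max(-30, -33) = -30
n2.2 (MAX): max(-19, -50, -10) = -10
n2.3 (MAX): max(-2, 16, -1) = 16
n2 (MIN): min(-30, -10, 16) = -30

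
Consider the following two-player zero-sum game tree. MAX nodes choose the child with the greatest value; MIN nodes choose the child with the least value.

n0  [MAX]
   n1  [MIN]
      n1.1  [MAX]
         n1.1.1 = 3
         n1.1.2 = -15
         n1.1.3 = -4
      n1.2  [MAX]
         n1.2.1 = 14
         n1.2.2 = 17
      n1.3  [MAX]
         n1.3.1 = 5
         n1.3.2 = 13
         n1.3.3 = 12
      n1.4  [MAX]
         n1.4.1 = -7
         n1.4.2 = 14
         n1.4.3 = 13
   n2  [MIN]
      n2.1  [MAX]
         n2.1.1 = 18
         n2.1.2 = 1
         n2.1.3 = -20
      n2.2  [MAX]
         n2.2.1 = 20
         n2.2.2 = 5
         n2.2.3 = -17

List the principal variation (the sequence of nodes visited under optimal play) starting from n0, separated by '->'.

n0 -> n2 -> n2.1 -> n2.1.1

n1.1 (MAX): max(3, -15, -4) = 3
n1.2 (MAX): max(14, 17) = 17
n1.3 (MAX): max(5, 13, 12) = 13
n1.4 (MAX): max(-7, 14, 13) = 14
n1 (MIN): min(3, 17, 13, 14) = 3
n2.1 (MAX): max(18, 1, -20) = 18
n2.2 (MAX): max(20, 5, -17) = 20
n2 (MIN): min(18, 20) = 18
n0 (MAX): max(3, 18) = 18
At n0, MAX picks n2 (highest: 18).
At n2, MIN picks n2.1 (lowest: 18).
At n2.1, MAX picks n2.1.1 (highest: 18).
Terminal value 18.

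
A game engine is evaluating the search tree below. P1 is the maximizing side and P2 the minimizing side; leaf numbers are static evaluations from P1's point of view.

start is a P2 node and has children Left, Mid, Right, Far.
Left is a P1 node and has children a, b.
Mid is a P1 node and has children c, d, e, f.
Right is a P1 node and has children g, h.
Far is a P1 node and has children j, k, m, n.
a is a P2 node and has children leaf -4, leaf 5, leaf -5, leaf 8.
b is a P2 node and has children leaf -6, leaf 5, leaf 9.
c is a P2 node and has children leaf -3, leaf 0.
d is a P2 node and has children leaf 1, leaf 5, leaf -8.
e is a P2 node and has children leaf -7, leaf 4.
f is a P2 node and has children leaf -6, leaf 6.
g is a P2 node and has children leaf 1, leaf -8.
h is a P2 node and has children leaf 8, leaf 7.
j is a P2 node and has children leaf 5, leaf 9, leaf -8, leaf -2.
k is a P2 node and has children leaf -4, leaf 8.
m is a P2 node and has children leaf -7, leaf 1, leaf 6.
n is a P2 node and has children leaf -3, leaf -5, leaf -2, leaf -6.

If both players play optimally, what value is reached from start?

a (P2): min(-4, 5, -5, 8) = -5
b (P2): min(-6, 5, 9) = -6
Left (P1): max(-5, -6) = -5
c (P2): min(-3, 0) = -3
d (P2): min(1, 5, -8) = -8
e (P2): min(-7, 4) = -7
f (P2): min(-6, 6) = -6
Mid (P1): max(-3, -8, -7, -6) = -3
g (P2): min(1, -8) = -8
h (P2): min(8, 7) = 7
Right (P1): max(-8, 7) = 7
j (P2): min(5, 9, -8, -2) = -8
k (P2): min(-4, 8) = -4
m (P2): min(-7, 1, 6) = -7
n (P2): min(-3, -5, -2, -6) = -6
Far (P1): max(-8, -4, -7, -6) = -4
start (P2): min(-5, -3, 7, -4) = -5

-5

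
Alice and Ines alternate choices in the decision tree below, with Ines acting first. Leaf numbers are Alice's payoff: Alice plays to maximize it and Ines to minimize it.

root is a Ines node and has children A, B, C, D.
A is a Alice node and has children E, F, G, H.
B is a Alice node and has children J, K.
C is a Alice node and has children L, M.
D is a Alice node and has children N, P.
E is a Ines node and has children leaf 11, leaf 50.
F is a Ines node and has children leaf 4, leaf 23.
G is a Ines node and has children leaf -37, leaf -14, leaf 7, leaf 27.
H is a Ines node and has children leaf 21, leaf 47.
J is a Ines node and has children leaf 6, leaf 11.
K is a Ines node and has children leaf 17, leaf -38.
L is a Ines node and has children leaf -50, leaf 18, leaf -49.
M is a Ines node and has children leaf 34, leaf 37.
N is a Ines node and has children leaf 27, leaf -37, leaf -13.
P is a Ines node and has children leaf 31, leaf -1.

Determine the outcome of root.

-1

E (Ines): min(11, 50) = 11
F (Ines): min(4, 23) = 4
G (Ines): min(-37, -14, 7, 27) = -37
H (Ines): min(21, 47) = 21
A (Alice): max(11, 4, -37, 21) = 21
J (Ines): min(6, 11) = 6
K (Ines): min(17, -38) = -38
B (Alice): max(6, -38) = 6
L (Ines): min(-50, 18, -49) = -50
M (Ines): min(34, 37) = 34
C (Alice): max(-50, 34) = 34
N (Ines): min(27, -37, -13) = -37
P (Ines): min(31, -1) = -1
D (Alice): max(-37, -1) = -1
root (Ines): min(21, 6, 34, -1) = -1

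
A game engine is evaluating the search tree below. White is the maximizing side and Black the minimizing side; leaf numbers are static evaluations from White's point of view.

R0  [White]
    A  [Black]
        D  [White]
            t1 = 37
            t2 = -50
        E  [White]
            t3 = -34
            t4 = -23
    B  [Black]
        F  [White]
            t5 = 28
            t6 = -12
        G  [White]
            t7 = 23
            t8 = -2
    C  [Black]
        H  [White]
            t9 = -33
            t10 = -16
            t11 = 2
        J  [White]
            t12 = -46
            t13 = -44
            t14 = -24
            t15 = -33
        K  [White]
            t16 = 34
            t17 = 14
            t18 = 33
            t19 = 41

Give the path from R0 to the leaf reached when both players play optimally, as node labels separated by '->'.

R0 -> B -> G -> t7

D (White): max(37, -50) = 37
E (White): max(-34, -23) = -23
A (Black): min(37, -23) = -23
F (White): max(28, -12) = 28
G (White): max(23, -2) = 23
B (Black): min(28, 23) = 23
H (White): max(-33, -16, 2) = 2
J (White): max(-46, -44, -24, -33) = -24
K (White): max(34, 14, 33, 41) = 41
C (Black): min(2, -24, 41) = -24
R0 (White): max(-23, 23, -24) = 23
At R0, White picks B (highest: 23).
At B, Black picks G (lowest: 23).
At G, White picks t7 (highest: 23).
Terminal value 23.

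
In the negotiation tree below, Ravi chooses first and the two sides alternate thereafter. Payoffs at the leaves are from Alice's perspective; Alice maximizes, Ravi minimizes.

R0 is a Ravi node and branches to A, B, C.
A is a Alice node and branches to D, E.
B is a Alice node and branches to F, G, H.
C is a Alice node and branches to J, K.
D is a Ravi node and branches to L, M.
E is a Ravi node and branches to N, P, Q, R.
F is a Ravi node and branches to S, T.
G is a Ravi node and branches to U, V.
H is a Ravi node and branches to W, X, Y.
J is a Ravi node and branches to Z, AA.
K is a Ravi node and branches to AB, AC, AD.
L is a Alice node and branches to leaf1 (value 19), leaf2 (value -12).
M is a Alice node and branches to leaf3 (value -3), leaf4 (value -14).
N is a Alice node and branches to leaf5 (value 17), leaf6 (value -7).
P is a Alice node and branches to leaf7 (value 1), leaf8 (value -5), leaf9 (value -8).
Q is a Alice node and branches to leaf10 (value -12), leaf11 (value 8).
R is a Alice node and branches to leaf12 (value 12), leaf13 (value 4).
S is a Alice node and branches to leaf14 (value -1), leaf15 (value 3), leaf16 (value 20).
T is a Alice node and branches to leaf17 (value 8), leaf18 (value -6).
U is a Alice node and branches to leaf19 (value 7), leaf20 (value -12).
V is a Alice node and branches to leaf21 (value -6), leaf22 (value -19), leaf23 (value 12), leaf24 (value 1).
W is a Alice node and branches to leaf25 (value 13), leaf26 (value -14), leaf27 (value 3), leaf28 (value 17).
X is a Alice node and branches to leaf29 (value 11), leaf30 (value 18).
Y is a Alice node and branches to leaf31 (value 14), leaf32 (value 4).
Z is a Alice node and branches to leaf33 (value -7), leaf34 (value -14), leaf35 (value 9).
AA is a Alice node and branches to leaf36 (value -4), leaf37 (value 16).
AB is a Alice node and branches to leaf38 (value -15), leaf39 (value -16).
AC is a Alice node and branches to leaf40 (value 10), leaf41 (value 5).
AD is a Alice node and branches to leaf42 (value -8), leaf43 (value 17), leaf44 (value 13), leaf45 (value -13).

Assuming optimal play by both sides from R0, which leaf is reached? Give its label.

leaf7

L (Alice): max(19, -12) = 19
M (Alice): max(-3, -14) = -3
D (Ravi): min(19, -3) = -3
N (Alice): max(17, -7) = 17
P (Alice): max(1, -5, -8) = 1
Q (Alice): max(-12, 8) = 8
R (Alice): max(12, 4) = 12
E (Ravi): min(17, 1, 8, 12) = 1
A (Alice): max(-3, 1) = 1
S (Alice): max(-1, 3, 20) = 20
T (Alice): max(8, -6) = 8
F (Ravi): min(20, 8) = 8
U (Alice): max(7, -12) = 7
V (Alice): max(-6, -19, 12, 1) = 12
G (Ravi): min(7, 12) = 7
W (Alice): max(13, -14, 3, 17) = 17
X (Alice): max(11, 18) = 18
Y (Alice): max(14, 4) = 14
H (Ravi): min(17, 18, 14) = 14
B (Alice): max(8, 7, 14) = 14
Z (Alice): max(-7, -14, 9) = 9
AA (Alice): max(-4, 16) = 16
J (Ravi): min(9, 16) = 9
AB (Alice): max(-15, -16) = -15
AC (Alice): max(10, 5) = 10
AD (Alice): max(-8, 17, 13, -13) = 17
K (Ravi): min(-15, 10, 17) = -15
C (Alice): max(9, -15) = 9
R0 (Ravi): min(1, 14, 9) = 1
At R0, Ravi picks A (lowest: 1).
At A, Alice picks E (highest: 1).
At E, Ravi picks P (lowest: 1).
At P, Alice picks leaf7 (highest: 1).
Terminal value 1.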